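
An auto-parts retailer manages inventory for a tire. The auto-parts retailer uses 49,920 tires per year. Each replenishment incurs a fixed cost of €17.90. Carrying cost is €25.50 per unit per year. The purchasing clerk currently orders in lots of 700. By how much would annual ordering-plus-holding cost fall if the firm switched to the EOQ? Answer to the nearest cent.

EOQ = √(2DS/H) = √(2 × 49,920 × 17.9 / 25.5) ≈ 264.73.
Cost at Q* = (D/Q*)S + (Q*/2)H = √(2DSH) ≈ €6,750.70.
Cost at Q = 700: (49,920/700)×17.9 + (700/2)×25.5 = €1,276.53 + €8,925.00 = €10,201.53.
Excess = €10,201.53 − €6,750.70 = €3,450.82.

Extra cost ≈ €3,450.82 per year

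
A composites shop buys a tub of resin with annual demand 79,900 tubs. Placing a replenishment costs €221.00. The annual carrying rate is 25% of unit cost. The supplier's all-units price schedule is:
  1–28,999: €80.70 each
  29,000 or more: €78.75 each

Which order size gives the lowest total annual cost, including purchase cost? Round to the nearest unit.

Holding cost per unit per year at price C is H = 0.25·C.
Candidates are each tier's EOQ (if it falls in that tier) and each price-break quantity.
EOQ at €80.70 = 1323.1 (feasible in tier 1): TC = 79,900×€80.70 + (79,900/1323.1)×221 + (1323.1/2)×0.25×€80.70 = €6,474,622.63.
EOQ at €78.75 = 1339.3 < 29000, so use break Q=29000: TC = 79,900×€78.75 + (79,900/29000.0)×221 + (29000.0/2)×0.25×€78.75 = €6,578,202.64.
Lowest total cost is €6,474,622.63 at Q = 1323.1.

Q* ≈ 1,323 tubs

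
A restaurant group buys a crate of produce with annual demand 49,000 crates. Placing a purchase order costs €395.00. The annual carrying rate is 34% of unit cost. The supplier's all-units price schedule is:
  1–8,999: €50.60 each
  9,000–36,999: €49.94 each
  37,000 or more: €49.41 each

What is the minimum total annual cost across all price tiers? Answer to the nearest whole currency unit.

Holding cost per unit per year at price C is H = 0.34·C.
Evaluate total cost at each tier's feasible EOQ or, if the EOQ is below the tier, at the tier's minimum quantity.
EOQ at €50.60 = 1500.0 (feasible in tier 1): TC = 49,000×€50.60 + (49,000/1500.0)×395 + (1500.0/2)×0.34×€50.60 = €2,505,206.33.
EOQ at €49.94 = 1509.9 < 9000, so use break Q=9000: TC = 49,000×€49.94 + (49,000/9000.0)×395 + (9000.0/2)×0.34×€49.94 = €2,525,618.76.
EOQ at €49.41 = 1518.0 < 37000, so use break Q=37000: TC = 49,000×€49.41 + (49,000/37000.0)×395 + (37000.0/2)×0.34×€49.41 = €2,732,402.01.
Lowest total cost among the candidates is at Q = 1500.0.

TC* ≈ €2,505,206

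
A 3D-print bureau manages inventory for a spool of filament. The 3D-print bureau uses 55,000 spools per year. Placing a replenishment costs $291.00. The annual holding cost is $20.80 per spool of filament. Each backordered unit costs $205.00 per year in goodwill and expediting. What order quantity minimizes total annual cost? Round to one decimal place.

With planned backorders, Q* = √(2DS/H) · √((H+B)/B).
√(2DS/H) = √(2 × 55,000 × 291 / 20.8) = 1240.541.
√((H+B)/B) = √((20.8+205)/205) = 1.0495.
Q* ≈ 1301.956.

Q* ≈ 1,302.0 spools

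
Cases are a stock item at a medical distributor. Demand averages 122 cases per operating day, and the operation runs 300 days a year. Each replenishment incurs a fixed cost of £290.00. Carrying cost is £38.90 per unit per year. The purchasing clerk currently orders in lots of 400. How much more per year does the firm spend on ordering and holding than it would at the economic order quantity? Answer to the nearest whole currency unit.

Extra cost ≈ £5,579 per year

Annual demand D = 122 × 300 = 36,600.
EOQ = √(2DS/H) = √(2 × 36,600 × 290 / 38.9) ≈ 738.72.
Cost at Q* = (D/Q*)S + (Q*/2)H = √(2DSH) ≈ £28,736.20.
Cost at Q = 400: (36,600/400)×290 + (400/2)×38.9 = £26,535.00 + £7,780.00 = £34,315.00.
Excess = £34,315.00 − £28,736.20 = £5,578.80.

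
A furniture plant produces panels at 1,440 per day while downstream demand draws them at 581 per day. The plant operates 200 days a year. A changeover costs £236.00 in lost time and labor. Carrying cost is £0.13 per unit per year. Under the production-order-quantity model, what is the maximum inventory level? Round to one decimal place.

I_max ≈ 15,864.2 panels

Annual demand D = 581 × 200 = 116,200.
Production build-up factor (1 − d/p) = 1 − 581/1,440 = 0.5965.
Q* = √(2DS / (H(1 − d/p))) = √(2 × 116,200 × 236 / (0.13 × 0.5965)).
= √(54,846,400 / 0.0775) ≈ 26594.207.
Maximum inventory = Q*(1 − d/p) = 26594.207 × 0.5965 ≈ 15864.183.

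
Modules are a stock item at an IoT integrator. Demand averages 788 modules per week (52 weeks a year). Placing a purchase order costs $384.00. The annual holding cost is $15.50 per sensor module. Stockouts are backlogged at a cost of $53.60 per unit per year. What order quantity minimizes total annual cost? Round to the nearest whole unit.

Annual demand D = 788 × 52 = 40,976.
With planned backorders, Q* = √(2DS/H) · √((H+B)/B).
√(2DS/H) = √(2 × 40,976 × 384 / 15.5) = 1424.884.
√((H+B)/B) = √((15.5+53.6)/53.6) = 1.1354.
Q* ≈ 1617.842.

Q* ≈ 1,618 modules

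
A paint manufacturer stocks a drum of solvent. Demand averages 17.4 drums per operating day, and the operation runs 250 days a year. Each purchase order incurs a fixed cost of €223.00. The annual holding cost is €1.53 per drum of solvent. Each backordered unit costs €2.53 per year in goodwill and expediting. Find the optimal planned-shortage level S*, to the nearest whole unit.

Annual demand D = 17.4 × 250 = 4,350.
With planned backorders, Q* = √(2DS/H) · √((H+B)/B).
√(2DS/H) = √(2 × 4,350 × 223 / 1.53) = 1126.072.
√((H+B)/B) = √((1.53+2.53)/2.53) = 1.2668.
Q* ≈ 1426.491.
S* = Q* · H/(H+B) = 1426.491 × 1.53/4.06 ≈ 537.569.

S* ≈ 538 drums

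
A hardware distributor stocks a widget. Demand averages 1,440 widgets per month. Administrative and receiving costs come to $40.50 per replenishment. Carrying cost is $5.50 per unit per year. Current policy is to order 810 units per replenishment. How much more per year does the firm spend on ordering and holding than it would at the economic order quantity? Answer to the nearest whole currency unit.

Annual demand D = 1,440 × 12 = 17,280.
EOQ = √(2DS/H) = √(2 × 17,280 × 40.5 / 5.5) ≈ 504.47.
Cost at Q* = (D/Q*)S + (Q*/2)H = √(2DSH) ≈ $2,774.57.
Cost at Q = 810: (17,280/810)×40.5 + (810/2)×5.5 = $864.00 + $2,227.50 = $3,091.50.
Excess = $3,091.50 − $2,774.57 = $316.93.

Extra cost ≈ $317 per year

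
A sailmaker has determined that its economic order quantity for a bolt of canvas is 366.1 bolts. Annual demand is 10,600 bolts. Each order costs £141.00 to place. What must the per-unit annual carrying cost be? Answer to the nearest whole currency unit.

The basic EOQ model gives Q* = √(2DS/H); rearrange for the unknown.
From Q* = √(2DS/H): H = 2DS / Q*² = 2 × 10,600 × 141 / 366.1² = 22.3026.

H ≈ £22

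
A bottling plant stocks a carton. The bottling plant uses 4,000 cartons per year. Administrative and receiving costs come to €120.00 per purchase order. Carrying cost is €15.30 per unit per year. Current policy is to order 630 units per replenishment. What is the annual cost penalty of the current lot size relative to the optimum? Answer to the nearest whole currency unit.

Extra cost ≈ €1,749 per year

EOQ = √(2DS/H) = √(2 × 4,000 × 120 / 15.3) ≈ 250.49.
Cost at Q* = (D/Q*)S + (Q*/2)H = √(2DSH) ≈ €3,832.49.
Cost at Q = 630: (4,000/630)×120 + (630/2)×15.3 = €761.90 + €4,819.50 = €5,581.40.
Excess = €5,581.40 − €3,832.49 = €1,748.91.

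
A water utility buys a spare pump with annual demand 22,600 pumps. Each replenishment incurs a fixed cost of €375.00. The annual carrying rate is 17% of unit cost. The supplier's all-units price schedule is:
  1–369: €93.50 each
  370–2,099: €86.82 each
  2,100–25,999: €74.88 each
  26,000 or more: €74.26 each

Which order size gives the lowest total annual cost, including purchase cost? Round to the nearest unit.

Holding cost per unit per year at price C is H = 0.17·C.
For each price level, check whether its EOQ is feasible; otherwise the best quantity at that price is the breakpoint.
Tier 1 (€93.50): EOQ = 1032.7 exceeds tier's upper bound 369, so this tier is dominated.
EOQ at €86.82 = 1071.6 (feasible in tier 2): TC = 22,600×€86.82 + (22,600/1071.6)×375 + (1071.6/2)×0.17×€86.82 = €1,977,948.82.
EOQ at €74.88 = 1153.9 < 2100, so use break Q=2100: TC = 22,600×€74.88 + (22,600/2100.0)×375 + (2100.0/2)×0.17×€74.88 = €1,709,689.79.
EOQ at €74.26 = 1158.7 < 26000, so use break Q=26000: TC = 22,600×€74.26 + (22,600/26000.0)×375 + (26000.0/2)×0.17×€74.26 = €1,842,716.56.
Lowest total cost is €1,709,689.79 at Q = 2100.0.

Q* ≈ 2,100 pumps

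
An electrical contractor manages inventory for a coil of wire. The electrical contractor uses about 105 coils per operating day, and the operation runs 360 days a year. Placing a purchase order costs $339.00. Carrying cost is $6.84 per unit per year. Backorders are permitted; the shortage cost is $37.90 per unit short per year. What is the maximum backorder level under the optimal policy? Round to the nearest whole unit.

S* ≈ 322 coils

Annual demand D = 105 × 360 = 37,800.
With planned backorders, Q* = √(2DS/H) · √((H+B)/B).
√(2DS/H) = √(2 × 37,800 × 339 / 6.84) = 1935.676.
√((H+B)/B) = √((6.84+37.9)/37.9) = 1.0865.
Q* ≈ 2103.106.
S* = Q* · H/(H+B) = 2103.106 × 6.84/44.74 ≈ 321.530.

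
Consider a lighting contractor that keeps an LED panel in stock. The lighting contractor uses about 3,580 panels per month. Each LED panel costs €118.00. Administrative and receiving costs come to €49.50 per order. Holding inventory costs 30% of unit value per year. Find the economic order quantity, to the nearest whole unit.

Annual demand D = 3,580 × 12 = 42,960.
Holding cost H = 0.30 × €118.00 = €35.4000 per unit per year.
EOQ = √(2DS / H) = √(2 × 42,960 × 49.5 / 35.4).
= √(4,253,040 / 35.4) = √120,142.3729 ≈ 346.616.

Q* ≈ 347 panels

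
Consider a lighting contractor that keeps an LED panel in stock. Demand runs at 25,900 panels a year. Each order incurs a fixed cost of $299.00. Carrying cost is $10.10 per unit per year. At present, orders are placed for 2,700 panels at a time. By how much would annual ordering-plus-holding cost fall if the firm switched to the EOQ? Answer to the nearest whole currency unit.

EOQ = √(2DS/H) = √(2 × 25,900 × 299 / 10.1) ≈ 1238.34.
Cost at Q* = (D/Q*)S + (Q*/2)H = √(2DSH) ≈ $12,507.23.
Cost at Q = 2,700: (25,900/2,700)×299 + (2,700/2)×10.1 = $2,868.19 + $13,635.00 = $16,503.19.
Excess = $16,503.19 − $12,507.23 = $3,995.95.

Extra cost ≈ $3,996 per year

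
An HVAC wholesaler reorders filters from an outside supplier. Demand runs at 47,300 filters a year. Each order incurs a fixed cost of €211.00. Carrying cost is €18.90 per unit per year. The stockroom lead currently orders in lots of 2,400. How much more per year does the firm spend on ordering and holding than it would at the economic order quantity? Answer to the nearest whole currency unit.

EOQ = √(2DS/H) = √(2 × 47,300 × 211 / 18.9) ≈ 1027.68.
Cost at Q* = (D/Q*)S + (Q*/2)H = √(2DSH) ≈ €19,423.06.
Cost at Q = 2,400: (47,300/2,400)×211 + (2,400/2)×18.9 = €4,158.46 + €22,680.00 = €26,838.46.
Excess = €26,838.46 − €19,423.06 = €7,415.40.

Extra cost ≈ €7,415 per year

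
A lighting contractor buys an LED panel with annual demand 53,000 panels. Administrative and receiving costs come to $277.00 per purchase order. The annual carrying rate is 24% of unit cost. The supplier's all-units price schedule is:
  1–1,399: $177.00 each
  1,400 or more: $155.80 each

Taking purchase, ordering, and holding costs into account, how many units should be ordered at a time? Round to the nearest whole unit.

Holding cost per unit per year at price C is H = 0.24·C.
Candidates are each tier's EOQ (if it falls in that tier) and each price-break quantity.
EOQ at $177.00 = 831.4 (feasible in tier 1): TC = 53,000×$177.00 + (53,000/831.4)×277 + (831.4/2)×0.24×$177.00 = $9,416,317.10.
EOQ at $155.80 = 886.1 < 1400, so use break Q=1400: TC = 53,000×$155.80 + (53,000/1400.0)×277 + (1400.0/2)×0.24×$155.80 = $8,294,060.83.
Lowest total cost is $8,294,060.83 at Q = 1400.0.

Q* ≈ 1,400 panels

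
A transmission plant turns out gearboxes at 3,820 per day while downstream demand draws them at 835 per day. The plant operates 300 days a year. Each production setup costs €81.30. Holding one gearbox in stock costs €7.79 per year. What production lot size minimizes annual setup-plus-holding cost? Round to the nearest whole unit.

Q* ≈ 2,587 gearboxes

Annual demand D = 835 × 300 = 250,500.
Production build-up factor (1 − d/p) = 1 − 835/3,820 = 0.7814.
Q* = √(2DS / (H(1 − d/p))) = √(2 × 250,500 × 81.3 / (7.79 × 0.7814)).
= √(40,731,300 / 6.0872) ≈ 2586.753.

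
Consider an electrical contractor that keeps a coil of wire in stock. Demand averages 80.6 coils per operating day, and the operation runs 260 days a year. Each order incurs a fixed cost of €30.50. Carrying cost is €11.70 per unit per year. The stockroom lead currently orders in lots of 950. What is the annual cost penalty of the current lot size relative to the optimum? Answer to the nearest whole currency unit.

Annual demand D = 80.6 × 260 = 20,956.
EOQ = √(2DS/H) = √(2 × 20,956 × 30.5 / 11.7) ≈ 330.54.
Cost at Q* = (D/Q*)S + (Q*/2)H = √(2DSH) ≈ €3,867.34.
Cost at Q = 950: (20,956/950)×30.5 + (950/2)×11.7 = €672.80 + €5,557.50 = €6,230.30.
Excess = €6,230.30 − €3,867.34 = €2,362.96.

Extra cost ≈ €2,363 per year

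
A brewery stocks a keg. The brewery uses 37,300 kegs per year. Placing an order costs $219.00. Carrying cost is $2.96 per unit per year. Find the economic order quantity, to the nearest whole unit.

Q* ≈ 2,349 kegs

EOQ = √(2DS / H) = √(2 × 37,300 × 219 / 2.96).
= √(16,337,400 / 2.96) = √5,519,391.8919 ≈ 2349.339.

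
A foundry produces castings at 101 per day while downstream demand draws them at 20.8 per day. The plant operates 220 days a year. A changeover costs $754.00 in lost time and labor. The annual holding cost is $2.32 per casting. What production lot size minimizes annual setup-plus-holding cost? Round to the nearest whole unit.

Q* ≈ 1,935 castings

Annual demand D = 20.8 × 220 = 4,576.
Production build-up factor (1 − d/p) = 1 − 20.8/101 = 0.7941.
Q* = √(2DS / (H(1 − d/p))) = √(2 × 4,576 × 754 / (2.32 × 0.7941)).
= √(6,900,608 / 1.8422) ≈ 1935.411.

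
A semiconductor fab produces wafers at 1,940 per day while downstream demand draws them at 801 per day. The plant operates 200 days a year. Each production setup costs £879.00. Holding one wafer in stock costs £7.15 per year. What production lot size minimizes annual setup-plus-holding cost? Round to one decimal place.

Q* ≈ 8,190.8 wafers

Annual demand D = 801 × 200 = 160,200.
Production build-up factor (1 − d/p) = 1 − 801/1,940 = 0.5871.
Q* = √(2DS / (H(1 − d/p))) = √(2 × 160,200 × 879 / (7.15 × 0.5871)).
= √(281,631,600 / 4.1979) ≈ 8190.807.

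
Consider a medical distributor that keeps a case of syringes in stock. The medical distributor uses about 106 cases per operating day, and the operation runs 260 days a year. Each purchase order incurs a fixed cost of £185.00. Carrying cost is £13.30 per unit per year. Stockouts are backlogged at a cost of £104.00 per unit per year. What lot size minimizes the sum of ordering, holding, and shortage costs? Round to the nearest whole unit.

Annual demand D = 106 × 260 = 27,560.
With planned backorders, Q* = √(2DS/H) · √((H+B)/B).
√(2DS/H) = √(2 × 27,560 × 185 / 13.3) = 875.618.
√((H+B)/B) = √((13.3+104)/104) = 1.0620.
Q* ≈ 929.923.

Q* ≈ 930 cases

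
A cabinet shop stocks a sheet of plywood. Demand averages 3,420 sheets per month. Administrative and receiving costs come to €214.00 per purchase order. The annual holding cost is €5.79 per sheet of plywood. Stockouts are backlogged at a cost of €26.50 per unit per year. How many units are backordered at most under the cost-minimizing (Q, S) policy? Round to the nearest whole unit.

S* ≈ 345 sheets

Annual demand D = 3,420 × 12 = 41,040.
With planned backorders, Q* = √(2DS/H) · √((H+B)/B).
√(2DS/H) = √(2 × 41,040 × 214 / 5.79) = 1741.752.
√((H+B)/B) = √((5.79+26.5)/26.5) = 1.1039.
Q* ≈ 1922.637.
S* = Q* · H/(H+B) = 1922.637 × 5.79/32.29 ≈ 344.753.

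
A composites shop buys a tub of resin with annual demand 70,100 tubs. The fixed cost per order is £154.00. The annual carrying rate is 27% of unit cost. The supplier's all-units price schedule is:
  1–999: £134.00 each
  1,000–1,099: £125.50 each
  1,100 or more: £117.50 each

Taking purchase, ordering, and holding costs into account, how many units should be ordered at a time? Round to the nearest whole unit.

Holding cost per unit per year at price C is H = 0.27·C.
Evaluate total cost at each tier's feasible EOQ or, if the EOQ is below the tier, at the tier's minimum quantity.
EOQ at £134.00 = 772.5 (feasible in tier 1): TC = 70,100×£134.00 + (70,100/772.5)×154 + (772.5/2)×0.27×£134.00 = £9,421,349.15.
EOQ at £125.50 = 798.2 < 1000, so use break Q=1000: TC = 70,100×£125.50 + (70,100/1000.0)×154 + (1000.0/2)×0.27×£125.50 = £8,825,287.90.
EOQ at £117.50 = 825.0 < 1100, so use break Q=1100: TC = 70,100×£117.50 + (70,100/1100.0)×154 + (1100.0/2)×0.27×£117.50 = £8,264,012.75.
Lowest total cost is £8,264,012.75 at Q = 1100.0.

Q* ≈ 1,100 tubs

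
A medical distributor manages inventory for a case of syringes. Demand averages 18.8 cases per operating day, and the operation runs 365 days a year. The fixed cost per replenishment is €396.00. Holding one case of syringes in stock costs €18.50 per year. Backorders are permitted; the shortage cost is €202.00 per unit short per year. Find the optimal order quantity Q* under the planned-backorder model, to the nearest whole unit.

Q* ≈ 566 cases

Annual demand D = 18.8 × 365 = 6,862.
With planned backorders, Q* = √(2DS/H) · √((H+B)/B).
√(2DS/H) = √(2 × 6,862 × 396 / 18.5) = 542.003.
√((H+B)/B) = √((18.5+202)/202) = 1.0448.
Q* ≈ 566.279.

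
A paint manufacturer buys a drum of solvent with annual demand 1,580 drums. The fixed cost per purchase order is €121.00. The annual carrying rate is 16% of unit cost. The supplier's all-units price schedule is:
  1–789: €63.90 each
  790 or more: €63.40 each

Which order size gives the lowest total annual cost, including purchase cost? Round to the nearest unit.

Holding cost per unit per year at price C is H = 0.16·C.
Candidates are each tier's EOQ (if it falls in that tier) and each price-break quantity.
EOQ at €63.90 = 193.4 (feasible in tier 1): TC = 1,580×€63.90 + (1,580/193.4)×121 + (193.4/2)×0.16×€63.90 = €102,939.18.
EOQ at €63.40 = 194.1 < 790, so use break Q=790: TC = 1,580×€63.40 + (1,580/790.0)×121 + (790.0/2)×0.16×€63.40 = €104,420.88.
Lowest total cost is €102,939.18 at Q = 193.4.

Q* ≈ 193 drums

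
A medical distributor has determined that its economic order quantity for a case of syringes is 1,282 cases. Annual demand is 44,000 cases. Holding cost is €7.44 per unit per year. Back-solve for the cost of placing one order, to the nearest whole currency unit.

S ≈ €139

Invert the EOQ relation Q*² = 2DS/H.
From Q* = √(2DS/H): S = Q*²H / (2D) = 1,282² × 7.44 / (2 × 44,000) = 138.9525.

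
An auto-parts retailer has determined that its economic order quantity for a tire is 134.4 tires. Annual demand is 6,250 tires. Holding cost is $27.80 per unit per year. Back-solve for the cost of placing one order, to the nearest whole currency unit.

The basic EOQ model gives Q* = √(2DS/H); rearrange for the unknown.
From Q* = √(2DS/H): S = Q*²H / (2D) = 134.4² × 27.8 / (2 × 6,250) = 40.1729.

S ≈ $40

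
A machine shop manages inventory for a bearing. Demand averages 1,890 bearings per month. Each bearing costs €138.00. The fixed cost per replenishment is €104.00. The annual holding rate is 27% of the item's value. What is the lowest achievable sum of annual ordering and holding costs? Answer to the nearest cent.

Annual demand D = 1,890 × 12 = 22,680.
Holding cost H = 0.27 × €138.00 = €37.2600 per unit per year.
EOQ = √(2DS/H) = √(2 × 22,680 × 104 / 37.26) ≈ 355.82.
At the optimum the two cost components are equal, so total cost = 2·(Q*/2)H = Q*·H.
Minimum total = √(2DSH) = √(2 × 22,680 × 104 × 37.26) ≈ 13257.896.

TC* ≈ €13,257.90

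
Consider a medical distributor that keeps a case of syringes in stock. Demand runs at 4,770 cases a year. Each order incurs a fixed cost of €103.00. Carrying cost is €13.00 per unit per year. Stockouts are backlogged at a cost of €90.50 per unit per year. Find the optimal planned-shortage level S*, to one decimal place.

With planned backorders, Q* = √(2DS/H) · √((H+B)/B).
√(2DS/H) = √(2 × 4,770 × 103 / 13) = 274.929.
√((H+B)/B) = √((13+90.5)/90.5) = 1.0694.
Q* ≈ 294.013.
S* = Q* · H/(H+B) = 294.013 × 13/103.5 ≈ 36.929.

S* ≈ 36.9 cases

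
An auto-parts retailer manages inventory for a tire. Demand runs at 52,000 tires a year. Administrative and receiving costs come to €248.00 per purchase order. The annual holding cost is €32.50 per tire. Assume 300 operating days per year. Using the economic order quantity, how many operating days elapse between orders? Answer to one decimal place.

T ≈ 5.1 days

EOQ = √(2DS/H) = √(2 × 52,000 × 248 / 32.5) ≈ 890.84.
Cycle time = Q*/D × 300 = 890.84 / 52,000 × 300 ≈ 5.139 days.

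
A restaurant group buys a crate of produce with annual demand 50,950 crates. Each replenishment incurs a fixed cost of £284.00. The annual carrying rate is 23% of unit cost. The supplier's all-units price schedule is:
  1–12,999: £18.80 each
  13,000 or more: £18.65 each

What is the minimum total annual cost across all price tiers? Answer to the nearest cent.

TC* ≈ £969,046.37

Holding cost per unit per year at price C is H = 0.23·C.
Candidates are each tier's EOQ (if it falls in that tier) and each price-break quantity.
EOQ at £18.80 = 2587.0 (feasible in tier 1): TC = 50,950×£18.80 + (50,950/2587.0)×284 + (2587.0/2)×0.23×£18.80 = £969,046.37.
EOQ at £18.65 = 2597.4 < 13000, so use break Q=13000: TC = 50,950×£18.65 + (50,950/13000.0)×284 + (13000.0/2)×0.23×£18.65 = £979,212.31.
Lowest total cost among the candidates is at Q = 2587.0.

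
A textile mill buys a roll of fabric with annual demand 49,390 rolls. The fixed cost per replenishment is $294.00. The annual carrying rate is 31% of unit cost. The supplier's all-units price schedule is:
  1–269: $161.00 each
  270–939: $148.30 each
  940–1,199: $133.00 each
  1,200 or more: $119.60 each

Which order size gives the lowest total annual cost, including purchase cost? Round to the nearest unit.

Q* ≈ 1,200 rolls

Holding cost per unit per year at price C is H = 0.31·C.
Evaluate total cost at each tier's feasible EOQ or, if the EOQ is below the tier, at the tier's minimum quantity.
Tier 1 ($161.00): EOQ = 762.8 exceeds tier's upper bound 269, so this tier is dominated.
EOQ at $148.30 = 794.8 (feasible in tier 2): TC = 49,390×$148.30 + (49,390/794.8)×294 + (794.8/2)×0.31×$148.30 = $7,361,076.25.
EOQ at $133.00 = 839.3 < 940, so use break Q=940: TC = 49,390×$133.00 + (49,390/940.0)×294 + (940.0/2)×0.31×$133.00 = $6,603,695.61.
EOQ at $119.60 = 885.0 < 1200, so use break Q=1200: TC = 49,390×$119.60 + (49,390/1200.0)×294 + (1200.0/2)×0.31×$119.60 = $5,941,390.15.
Lowest total cost is $5,941,390.15 at Q = 1200.0.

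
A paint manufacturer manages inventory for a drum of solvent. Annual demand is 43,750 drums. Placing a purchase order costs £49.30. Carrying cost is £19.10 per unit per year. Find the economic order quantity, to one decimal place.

EOQ = √(2DS / H) = √(2 × 43,750 × 49.3 / 19.1).
= √(4,313,750 / 19.1) = √225,850.7853 ≈ 475.238.

Q* ≈ 475.2 drums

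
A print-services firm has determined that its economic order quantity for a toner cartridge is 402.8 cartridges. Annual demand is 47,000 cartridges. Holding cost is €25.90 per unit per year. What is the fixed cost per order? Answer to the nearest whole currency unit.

Invert the EOQ relation Q*² = 2DS/H.
From Q* = √(2DS/H): S = Q*²H / (2D) = 402.8² × 25.9 / (2 × 47,000) = 44.7045.

S ≈ €45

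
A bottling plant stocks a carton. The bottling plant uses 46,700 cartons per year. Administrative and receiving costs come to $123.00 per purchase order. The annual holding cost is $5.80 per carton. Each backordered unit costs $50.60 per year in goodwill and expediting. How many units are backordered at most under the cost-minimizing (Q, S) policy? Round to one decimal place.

S* ≈ 152.8 cartons

With planned backorders, Q* = √(2DS/H) · √((H+B)/B).
√(2DS/H) = √(2 × 46,700 × 123 / 5.8) = 1407.382.
√((H+B)/B) = √((5.8+50.6)/50.6) = 1.0558.
Q* ≈ 1485.855.
S* = Q* · H/(H+B) = 1485.855 × 5.8/56.4 ≈ 152.801.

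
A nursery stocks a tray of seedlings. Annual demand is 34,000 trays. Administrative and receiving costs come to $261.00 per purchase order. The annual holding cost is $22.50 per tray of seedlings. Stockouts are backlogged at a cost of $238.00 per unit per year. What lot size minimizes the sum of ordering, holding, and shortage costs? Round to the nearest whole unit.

With planned backorders, Q* = √(2DS/H) · √((H+B)/B).
√(2DS/H) = √(2 × 34,000 × 261 / 22.5) = 888.144.
√((H+B)/B) = √((22.5+238)/238) = 1.0462.
Q* ≈ 929.178.

Q* ≈ 929 trays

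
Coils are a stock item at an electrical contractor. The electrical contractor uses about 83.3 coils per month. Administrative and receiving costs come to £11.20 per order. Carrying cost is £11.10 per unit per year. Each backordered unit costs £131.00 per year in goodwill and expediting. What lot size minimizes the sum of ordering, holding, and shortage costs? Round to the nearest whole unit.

Q* ≈ 47 coils

Annual demand D = 83.3 × 12 = 999.6.
With planned backorders, Q* = √(2DS/H) · √((H+B)/B).
√(2DS/H) = √(2 × 999.6 × 11.2 / 11.1) = 44.913.
√((H+B)/B) = √((11.1+131)/131) = 1.0415.
Q* ≈ 46.778.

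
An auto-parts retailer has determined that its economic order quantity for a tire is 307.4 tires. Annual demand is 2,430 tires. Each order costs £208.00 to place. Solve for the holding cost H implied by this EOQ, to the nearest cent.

Squaring Q* = √(2DS/H) gives Q*² = 2DS/H.
From Q* = √(2DS/H): H = 2DS / Q*² = 2 × 2,430 × 208 / 307.4² = 10.6977.

H ≈ £10.70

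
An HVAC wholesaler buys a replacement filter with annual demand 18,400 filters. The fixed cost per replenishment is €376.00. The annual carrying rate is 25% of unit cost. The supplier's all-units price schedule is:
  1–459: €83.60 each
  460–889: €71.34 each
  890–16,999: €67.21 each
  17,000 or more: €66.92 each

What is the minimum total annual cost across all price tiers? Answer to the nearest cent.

Holding cost per unit per year at price C is H = 0.25·C.
For each price level, check whether its EOQ is feasible; otherwise the best quantity at that price is the breakpoint.
Tier 1 (€83.60): EOQ = 813.7 exceeds tier's upper bound 459, so this tier is dominated.
EOQ at €71.34 = 880.8 (feasible in tier 2): TC = 18,400×€71.34 + (18,400/880.8)×376 + (880.8/2)×0.25×€71.34 = €1,328,365.21.
EOQ at €67.21 = 907.5 (feasible in tier 3): TC = 18,400×€67.21 + (18,400/907.5)×376 + (907.5/2)×0.25×€67.21 = €1,251,911.72.
EOQ at €66.92 = 909.4 < 17000, so use break Q=17000: TC = 18,400×€66.92 + (18,400/17000.0)×376 + (17000.0/2)×0.25×€66.92 = €1,373,939.96.
Lowest total cost among the candidates is at Q = 907.5.

TC* ≈ €1,251,911.72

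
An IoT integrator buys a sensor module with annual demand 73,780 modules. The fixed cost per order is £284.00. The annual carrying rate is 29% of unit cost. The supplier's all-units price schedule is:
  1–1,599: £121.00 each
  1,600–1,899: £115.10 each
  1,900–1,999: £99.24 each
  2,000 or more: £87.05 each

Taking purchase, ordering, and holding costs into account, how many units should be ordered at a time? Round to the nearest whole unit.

Q* ≈ 2,000 modules

Holding cost per unit per year at price C is H = 0.29·C.
For each price level, check whether its EOQ is feasible; otherwise the best quantity at that price is the breakpoint.
EOQ at £121.00 = 1092.8 (feasible in tier 1): TC = 73,780×£121.00 + (73,780/1092.8)×284 + (1092.8/2)×0.29×£121.00 = £8,965,727.33.
EOQ at £115.10 = 1120.5 < 1600, so use break Q=1600: TC = 73,780×£115.10 + (73,780/1600.0)×284 + (1600.0/2)×0.29×£115.10 = £8,531,877.15.
EOQ at £99.24 = 1206.7 < 1900, so use break Q=1900: TC = 73,780×£99.24 + (73,780/1900.0)×284 + (1900.0/2)×0.29×£99.24 = £7,360,295.99.
EOQ at £87.05 = 1288.4 < 2000, so use break Q=2000: TC = 73,780×£87.05 + (73,780/2000.0)×284 + (2000.0/2)×0.29×£87.05 = £6,458,270.26.
Lowest total cost is £6,458,270.26 at Q = 2000.0.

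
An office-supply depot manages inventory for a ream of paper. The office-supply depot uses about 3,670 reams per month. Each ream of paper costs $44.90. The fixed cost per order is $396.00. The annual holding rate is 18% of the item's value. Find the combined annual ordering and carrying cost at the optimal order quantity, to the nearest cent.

Annual demand D = 3,670 × 12 = 44,040.
Holding cost H = 0.18 × $44.90 = $8.0820 per unit per year.
EOQ = √(2DS/H) = √(2 × 44,040 × 396 / 8.082) ≈ 2077.43.
At the optimum the two cost components are equal, so total cost = 2·(Q*/2)H = Q*·H.
Minimum total = √(2DSH) = √(2 × 44,040 × 396 × 8.082) ≈ 16789.806.

TC* ≈ $16,789.81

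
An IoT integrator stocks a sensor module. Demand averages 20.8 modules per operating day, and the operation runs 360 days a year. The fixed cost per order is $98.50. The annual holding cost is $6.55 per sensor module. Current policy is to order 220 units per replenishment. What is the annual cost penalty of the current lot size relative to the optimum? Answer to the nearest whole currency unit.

Annual demand D = 20.8 × 360 = 7,488.
EOQ = √(2DS/H) = √(2 × 7,488 × 98.5 / 6.55) ≈ 474.56.
Cost at Q* = (D/Q*)S + (Q*/2)H = √(2DSH) ≈ $3,108.40.
Cost at Q = 220: (7,488/220)×98.5 + (220/2)×6.55 = $3,352.58 + $720.50 = $4,073.08.
Excess = $4,073.08 − $3,108.40 = $964.68.

Extra cost ≈ $965 per year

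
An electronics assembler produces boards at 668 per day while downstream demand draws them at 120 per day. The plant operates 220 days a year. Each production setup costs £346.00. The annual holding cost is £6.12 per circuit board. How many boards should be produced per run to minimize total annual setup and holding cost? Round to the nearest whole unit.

Q* ≈ 1,908 boards

Annual demand D = 120 × 220 = 26,400.
Production build-up factor (1 − d/p) = 1 − 120/668 = 0.8204.
Q* = √(2DS / (H(1 − d/p))) = √(2 × 26,400 × 346 / (6.12 × 0.8204)).
= √(18,268,800 / 5.0206) ≈ 1907.556.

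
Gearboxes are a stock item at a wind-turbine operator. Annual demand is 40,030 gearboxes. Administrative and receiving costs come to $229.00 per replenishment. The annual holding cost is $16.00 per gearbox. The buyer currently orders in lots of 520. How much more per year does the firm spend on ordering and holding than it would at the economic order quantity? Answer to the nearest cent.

EOQ = √(2DS/H) = √(2 × 40,030 × 229 / 16) ≈ 1070.45.
Cost at Q* = (D/Q*)S + (Q*/2)H = √(2DSH) ≈ $17,127.17.
Cost at Q = 520: (40,030/520)×229 + (520/2)×16 = $17,628.60 + $4,160.00 = $21,788.60.
Excess = $21,788.60 − $17,127.17 = $4,661.43.

Extra cost ≈ $4,661.43 per year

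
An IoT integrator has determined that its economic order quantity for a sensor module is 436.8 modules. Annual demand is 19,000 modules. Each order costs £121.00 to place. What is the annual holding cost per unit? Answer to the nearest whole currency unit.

Invert the EOQ relation Q*² = 2DS/H.
From Q* = √(2DS/H): H = 2DS / Q*² = 2 × 19,000 × 121 / 436.8² = 24.0993.

H ≈ £24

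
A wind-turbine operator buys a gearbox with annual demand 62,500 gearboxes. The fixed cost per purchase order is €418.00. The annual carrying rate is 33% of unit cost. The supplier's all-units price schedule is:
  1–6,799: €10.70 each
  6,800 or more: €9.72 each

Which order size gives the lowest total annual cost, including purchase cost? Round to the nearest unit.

Q* ≈ 6,800 gearboxes

Holding cost per unit per year at price C is H = 0.33·C.
Candidates are each tier's EOQ (if it falls in that tier) and each price-break quantity.
EOQ at €10.70 = 3846.8 (feasible in tier 1): TC = 62,500×€10.70 + (62,500/3846.8)×418 + (3846.8/2)×0.33×€10.70 = €682,332.88.
EOQ at €9.72 = 4036.0 < 6800, so use break Q=6800: TC = 62,500×€9.72 + (62,500/6800.0)×418 + (6800.0/2)×0.33×€9.72 = €622,247.75.
Lowest total cost is €622,247.75 at Q = 6800.0.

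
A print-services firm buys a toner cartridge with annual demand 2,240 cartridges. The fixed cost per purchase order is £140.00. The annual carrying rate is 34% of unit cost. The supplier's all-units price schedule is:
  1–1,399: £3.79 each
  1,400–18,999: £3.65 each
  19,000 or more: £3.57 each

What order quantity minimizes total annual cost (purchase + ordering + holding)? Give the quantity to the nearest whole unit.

Q* ≈ 1,400 cartridges

Holding cost per unit per year at price C is H = 0.34·C.
Evaluate total cost at each tier's feasible EOQ or, if the EOQ is below the tier, at the tier's minimum quantity.
EOQ at £3.79 = 697.7 (feasible in tier 1): TC = 2,240×£3.79 + (2,240/697.7)×140 + (697.7/2)×0.34×£3.79 = £9,388.60.
EOQ at £3.65 = 710.9 < 1400, so use break Q=1400: TC = 2,240×£3.65 + (2,240/1400.0)×140 + (1400.0/2)×0.34×£3.65 = £9,268.70.
EOQ at £3.57 = 718.8 < 19000, so use break Q=19000: TC = 2,240×£3.57 + (2,240/19000.0)×140 + (19000.0/2)×0.34×£3.57 = £19,544.41.
Lowest total cost is £9,268.70 at Q = 1400.0.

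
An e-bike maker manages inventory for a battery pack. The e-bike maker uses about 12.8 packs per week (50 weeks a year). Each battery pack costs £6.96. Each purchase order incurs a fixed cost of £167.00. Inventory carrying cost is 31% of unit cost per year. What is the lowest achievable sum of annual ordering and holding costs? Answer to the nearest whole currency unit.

TC* ≈ £679

Annual demand D = 12.8 × 50 = 640.
Holding cost H = 0.31 × £6.96 = £2.1576 per unit per year.
EOQ = √(2DS/H) = √(2 × 640 × 167 / 2.1576) ≈ 314.76.
At Q*, ordering cost (D/Q*)S equals holding cost (Q*/2)H, each = √(DSH/2).
Minimum total = √(2DSH) = √(2 × 640 × 167 × 2.1576) ≈ 679.123.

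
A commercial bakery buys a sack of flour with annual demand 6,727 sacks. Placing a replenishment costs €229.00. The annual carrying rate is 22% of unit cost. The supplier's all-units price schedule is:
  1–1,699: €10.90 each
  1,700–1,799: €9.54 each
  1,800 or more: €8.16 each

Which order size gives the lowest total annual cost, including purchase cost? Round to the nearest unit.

Holding cost per unit per year at price C is H = 0.22·C.
Evaluate total cost at each tier's feasible EOQ or, if the EOQ is below the tier, at the tier's minimum quantity.
EOQ at €10.90 = 1133.5 (feasible in tier 1): TC = 6,727×€10.90 + (6,727/1133.5)×229 + (1133.5/2)×0.22×€10.90 = €76,042.42.
EOQ at €9.54 = 1211.6 < 1700, so use break Q=1700: TC = 6,727×€9.54 + (6,727/1700.0)×229 + (1700.0/2)×0.22×€9.54 = €66,865.73.
EOQ at €8.16 = 1310.0 < 1800, so use break Q=1800: TC = 6,727×€8.16 + (6,727/1800.0)×229 + (1800.0/2)×0.22×€8.16 = €57,363.82.
Lowest total cost is €57,363.82 at Q = 1800.0.

Q* ≈ 1,800 sacks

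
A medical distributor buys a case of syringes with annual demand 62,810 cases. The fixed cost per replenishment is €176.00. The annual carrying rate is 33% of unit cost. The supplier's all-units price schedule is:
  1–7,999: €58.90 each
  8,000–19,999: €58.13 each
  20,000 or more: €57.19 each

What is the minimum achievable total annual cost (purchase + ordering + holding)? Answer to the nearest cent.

Holding cost per unit per year at price C is H = 0.33·C.
For each price level, check whether its EOQ is feasible; otherwise the best quantity at that price is the breakpoint.
EOQ at €58.90 = 1066.5 (feasible in tier 1): TC = 62,810×€58.90 + (62,810/1066.5)×176 + (1066.5/2)×0.33×€58.90 = €3,720,239.05.
EOQ at €58.13 = 1073.6 < 8000, so use break Q=8000: TC = 62,810×€58.13 + (62,810/8000.0)×176 + (8000.0/2)×0.33×€58.13 = €3,729,258.72.
EOQ at €57.19 = 1082.4 < 20000, so use break Q=20000: TC = 62,810×€57.19 + (62,810/20000.0)×176 + (20000.0/2)×0.33×€57.19 = €3,781,383.63.
Lowest total cost among the candidates is at Q = 1066.5.

TC* ≈ €3,720,239.05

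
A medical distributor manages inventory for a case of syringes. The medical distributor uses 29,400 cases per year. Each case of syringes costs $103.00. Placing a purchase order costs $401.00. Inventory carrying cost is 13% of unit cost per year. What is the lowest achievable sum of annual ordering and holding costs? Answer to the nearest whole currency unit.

Holding cost H = 0.13 × $103.00 = $13.3900 per unit per year.
The optimal lot size = √(2DS/H) = √(2 × 29,400 × 401 / 13.39) ≈ 1327.00.
At Q*, ordering cost (D/Q*)S equals holding cost (Q*/2)H, each = √(DSH/2).
Minimum total = √(2DSH) = √(2 × 29,400 × 401 × 13.39) ≈ 17768.515.

TC* ≈ $17,769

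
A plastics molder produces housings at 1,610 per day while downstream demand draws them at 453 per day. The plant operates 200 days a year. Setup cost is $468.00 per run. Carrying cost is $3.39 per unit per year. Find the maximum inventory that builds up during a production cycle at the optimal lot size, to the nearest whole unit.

I_max ≈ 4,240 housings

Annual demand D = 453 × 200 = 90,600.
Production build-up factor (1 − d/p) = 1 − 453/1,610 = 0.7186.
Q* = √(2DS / (H(1 − d/p))) = √(2 × 90,600 × 468 / (3.39 × 0.7186)).
= √(84,801,600 / 2.4362) ≈ 5899.951.
Maximum inventory = Q*(1 − d/p) = 5899.951 × 0.7186 ≈ 4239.903.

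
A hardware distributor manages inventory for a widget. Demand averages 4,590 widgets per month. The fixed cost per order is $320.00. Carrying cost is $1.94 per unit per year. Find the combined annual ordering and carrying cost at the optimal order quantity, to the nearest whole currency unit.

Annual demand D = 4,590 × 12 = 55,080.
EOQ = √(2DS/H) = √(2 × 55,080 × 320 / 1.94) ≈ 4262.71.
At Q*, ordering cost (D/Q*)S equals holding cost (Q*/2)H, each = √(DSH/2).
Minimum total = √(2DSH) = √(2 × 55,080 × 320 × 1.94) ≈ 8269.663.

TC* ≈ $8,270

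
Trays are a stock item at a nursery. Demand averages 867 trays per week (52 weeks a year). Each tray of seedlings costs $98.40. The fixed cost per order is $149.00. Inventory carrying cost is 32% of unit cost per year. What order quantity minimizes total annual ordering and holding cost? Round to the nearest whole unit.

Q* ≈ 653 trays

Annual demand D = 867 × 52 = 45,084.
Holding cost H = 0.32 × $98.40 = $31.4880 per unit per year.
EOQ = √(2DS / H) = √(2 × 45,084 × 149 / 31.488).
= √(13,435,032 / 31.488) = √426,671.4939 ≈ 653.201.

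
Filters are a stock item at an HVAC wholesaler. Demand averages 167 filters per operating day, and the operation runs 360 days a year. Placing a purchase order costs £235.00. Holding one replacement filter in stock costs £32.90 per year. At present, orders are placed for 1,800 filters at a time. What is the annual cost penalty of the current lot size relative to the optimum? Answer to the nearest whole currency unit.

Annual demand D = 167 × 360 = 60,120.
EOQ = √(2DS/H) = √(2 × 60,120 × 235 / 32.9) ≈ 926.75.
Cost at Q* = (D/Q*)S + (Q*/2)H = √(2DSH) ≈ £30,489.93.
Cost at Q = 1,800: (60,120/1,800)×235 + (1,800/2)×32.9 = £7,849.00 + £29,610.00 = £37,459.00.
Excess = £37,459.00 − £30,489.93 = £6,969.07.

Extra cost ≈ £6,969 per year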